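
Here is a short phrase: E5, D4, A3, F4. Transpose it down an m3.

E5 → C#5
D4 → B3
A3 → F#3
F4 → D4

C#5 B3 F#3 D4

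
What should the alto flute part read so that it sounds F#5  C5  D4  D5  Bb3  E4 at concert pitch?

B5 F5 G4 G5 Eb4 A4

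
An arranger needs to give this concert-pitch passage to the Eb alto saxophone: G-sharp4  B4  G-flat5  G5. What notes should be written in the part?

E#5 G#5 Eb6 E6

The Eb alto saxophone sounds a major sixth below written, so the written part must be a major sixth above concert — transpose each note up.
G#4 gives E#5
B4 gives G#5
Gb5 gives Eb6
G5 gives E6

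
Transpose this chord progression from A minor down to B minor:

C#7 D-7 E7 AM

A minor down to B minor is a minor seventh; each chord root moves by that interval while the quality stays the same.
C#7: root C# down a minor seventh → D#, giving D#7.
D-7: root D down a minor seventh → E, giving E-7.
E7: root E down a minor seventh → F#, giving F#7.
AM: root A down a minor seventh → B, giving BM.

D#7 E-7 F#7 BM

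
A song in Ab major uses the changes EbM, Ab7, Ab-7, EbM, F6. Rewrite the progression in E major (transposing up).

BM E7 E-7 BM C#6

Ab major up to E major is an augmented fifth; each chord root moves by that interval while the quality stays the same.
EbM: root Eb up an augmented fifth → B, giving BM.
Ab7: root Ab up an augmented fifth → E, giving E7.
Ab-7: root Ab up an augmented fifth → E, giving E-7.
EbM: root Eb up an augmented fifth → B, giving BM.
F6: root F up an augmented fifth → C#, giving C#6.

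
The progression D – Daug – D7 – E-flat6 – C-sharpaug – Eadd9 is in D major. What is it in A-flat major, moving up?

Ab Abaug Ab7 Bbb6 Gaug Bbadd9

D major up to A-flat major is a diminished fifth; each chord root moves by that interval while the quality stays the same.
D: root D up a diminished fifth → Ab, giving Ab.
Daug: root D up a diminished fifth → Ab, giving Abaug.
D7: root D up a diminished fifth → Ab, giving Ab7.
E-flat6: root E-flat up a diminished fifth → Bbb, giving Bbb6.
C-sharpaug: root C-sharp up a diminished fifth → G, giving Gaug.
Eadd9: root E up a diminished fifth → Bb, giving Bbadd9.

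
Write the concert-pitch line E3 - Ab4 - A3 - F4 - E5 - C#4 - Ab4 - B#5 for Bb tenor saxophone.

F#4 Bb5 B4 G5 F#6 D#5 Bb5 C##7

Written C4 sounds as Bb2 on the Bb tenor saxophone, so concert pitches are written a major ninth up.
E3 gives F#4
Ab4 gives Bb5
A3 gives B4
F4 gives G5
E5 gives F#6
C#4 gives D#5
Ab4 gives Bb5
B#5 gives C##7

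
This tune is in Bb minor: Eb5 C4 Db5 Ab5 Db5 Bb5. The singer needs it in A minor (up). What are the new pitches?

Bb minor to A minor up is a major seventh, so every note moves up by that interval.
Eb5 becomes D6
C4 becomes B4
Db5 becomes C6
Ab5 becomes G6
Db5 becomes C6
Bb5 becomes A6

D6 B4 C6 G6 C6 A6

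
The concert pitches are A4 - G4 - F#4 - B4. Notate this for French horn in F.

The French horn in F sounds a perfect fifth below written, so the written part must be a perfect fifth above concert — transpose each note up.
A4 to E5
G4 to D5
F#4 to C#5
B4 to F#5

E5 D5 C#5 F#5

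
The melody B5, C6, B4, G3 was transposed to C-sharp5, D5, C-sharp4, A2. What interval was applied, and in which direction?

down a minor seventh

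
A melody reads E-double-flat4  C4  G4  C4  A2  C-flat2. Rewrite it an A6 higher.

Ebb4 to C5
C4 to A#4
G4 to E#5
C4 to A#4
A2 to F##3
Cb2 to A2

C5 A#4 E#5 A#4 F##3 A2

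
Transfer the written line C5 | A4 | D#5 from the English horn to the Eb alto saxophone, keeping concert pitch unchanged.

D5 B4 E#5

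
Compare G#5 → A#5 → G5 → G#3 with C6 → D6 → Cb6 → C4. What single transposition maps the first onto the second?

up a diminished fourth

From G#5 to C6 is 4 letter names — a fourth of some quality.
G#5 to C6 is 4 semitones, which makes it a diminished fourth; the second version is higher, so the direction is up.
Checking another pair — G#3 → C4 — gives the same interval.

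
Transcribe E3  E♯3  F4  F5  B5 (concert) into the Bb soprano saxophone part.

F#3 F##3 G4 G5 C#6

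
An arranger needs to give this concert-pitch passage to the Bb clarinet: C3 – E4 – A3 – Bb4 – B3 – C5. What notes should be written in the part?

D3 F#4 B3 C5 C#4 D5

Written C4 sounds as Bb3 on the Bb clarinet, so concert pitches are written a major second up.
C3 becomes D3
E4 becomes F#4
A3 becomes B3
Bb4 becomes C5
B3 becomes C#4
C5 becomes D5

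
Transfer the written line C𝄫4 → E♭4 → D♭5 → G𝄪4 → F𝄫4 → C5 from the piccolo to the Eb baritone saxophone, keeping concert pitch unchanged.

Abb6 C7 Bb7 E##7 Dbb7 A7

First find concert pitch: the piccolo sounds a perfect octave above written, so C𝄫4 E♭4 D♭5 G𝄪4 F𝄫4 C5 sounds Cbb5 Eb5 Db6 G##5 Fbb5 C6.
Then write for Eb baritone saxophone: it sounds a major thirteenth below written, so the part must be a major thirteenth above concert.
Cbb5 → Abb6
Eb5 → C7
Db6 → Bb7
G##5 → E##7
Fbb5 → Dbb7
C6 → A7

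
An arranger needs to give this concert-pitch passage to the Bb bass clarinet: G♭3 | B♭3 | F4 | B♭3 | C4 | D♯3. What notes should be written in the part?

Ab4 C5 G5 C5 D5 E#4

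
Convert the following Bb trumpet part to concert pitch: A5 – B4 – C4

G5 A4 Bb3

The Bb trumpet sounds a major second below written, so transpose each written note down a major second.
A5 to G5
B4 to A4
C4 to Bb3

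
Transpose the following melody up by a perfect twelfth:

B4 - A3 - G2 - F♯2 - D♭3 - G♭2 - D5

F#6 E5 D4 C#4 Ab4 Db4 A6

B4: a twelfth up reaches F, and 19 semitones makes it F#6.
A3 up a perfect twelfth is E5.
A perfect twelfth up from G2 gives D4.
F#2 up a perfect twelfth is C#4.
Db3 up a perfect twelfth is Ab4.
A perfect twelfth up from Gb2 gives Db4.
D5 up a perfect twelfth is A6.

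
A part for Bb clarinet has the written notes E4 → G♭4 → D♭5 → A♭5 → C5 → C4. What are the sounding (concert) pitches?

D4 Fb4 Cb5 Gb5 Bb4 Bb3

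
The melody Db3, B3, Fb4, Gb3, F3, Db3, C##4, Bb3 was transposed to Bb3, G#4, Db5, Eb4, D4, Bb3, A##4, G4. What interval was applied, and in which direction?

up a major sixth

Take the first pair: Db3 → Bb3. D to B spans 6 letter names, so the interval is some kind of sixth.
Db3 to Bb3 is 9 semitones, which makes it a major sixth; the second version is higher, so the direction is up.
Checking another pair — Bb3 → G4 — gives the same interval.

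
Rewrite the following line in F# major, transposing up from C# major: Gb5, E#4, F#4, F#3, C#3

C# major to F# major up is a perfect fourth, so every note moves up by that interval.
Gb5 becomes Cb6
E#4 becomes A#4
F#4 becomes B4
F#3 becomes B3
C#3 becomes F#3

Cb6 A#4 B4 B3 F#3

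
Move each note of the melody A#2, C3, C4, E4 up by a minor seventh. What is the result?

A#2 -> G#3
C3 -> Bb3
C4 -> Bb4
E4 -> D5

G#3 Bb3 Bb4 D5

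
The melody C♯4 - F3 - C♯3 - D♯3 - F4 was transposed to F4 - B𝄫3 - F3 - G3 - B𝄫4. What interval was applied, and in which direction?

From C#4 to F4 is 4 letter names — a fourth of some quality.
C#4 to F4 is 4 semitones, which makes it a diminished fourth; the second version is higher, so the direction is up.
Checking another pair — F4 → Bbb4 — gives the same interval.

up a diminished fourth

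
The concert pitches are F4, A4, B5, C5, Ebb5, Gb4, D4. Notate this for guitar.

The guitar sounds a perfect octave below written, so the written part must be a perfect octave above concert — transpose each note up.
F4 becomes F5
A4 becomes A5
B5 becomes B6
C5 becomes C6
Ebb5 becomes Ebb6
Gb4 becomes Gb5
D4 becomes D5

F5 A5 B6 C6 Ebb6 Gb5 D5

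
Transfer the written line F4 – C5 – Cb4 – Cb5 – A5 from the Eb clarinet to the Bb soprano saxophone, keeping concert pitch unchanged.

First find concert pitch: the Eb clarinet sounds a minor third above written, so F4 C5 Cb4 Cb5 A5 sounds Ab4 Eb5 Ebb4 Ebb5 C6.
Then write for Bb soprano saxophone: it sounds a major second below written, so the part must be a major second above concert.
Ab4 → Bb4
Eb5 → F5
Ebb4 → Fb4
Ebb5 → Fb5
C6 → D6

Bb4 F5 Fb4 Fb5 D6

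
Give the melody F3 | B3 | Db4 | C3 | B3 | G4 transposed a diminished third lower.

D#3 G##3 B3 A#2 G##3 E#4

F3: a third down reaches D, and 2 semitones makes it D#3.
A diminished third down from B3 gives G##3.
Db4 down a diminished third is B3.
C3: a third down reaches A, and 2 semitones makes it A#2.
B3 down a diminished third is G##3.
A diminished third down from G4 gives E#4.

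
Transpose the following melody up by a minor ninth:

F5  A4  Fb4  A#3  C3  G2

Gb6 Bb5 Gbb5 B4 Db4 Ab3

A minor ninth up from F5 gives Gb6.
A4: a ninth up reaches B, and 13 semitones makes it Bb5.
Fb4: a ninth up reaches G, and 13 semitones makes it Gbb5.
A#3: a ninth up reaches B, and 13 semitones makes it B4.
A minor ninth up from C3 gives Db4.
G2 up a minor ninth is Ab3.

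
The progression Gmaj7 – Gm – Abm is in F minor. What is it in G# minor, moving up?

A#maj7 A#m Bm

F minor up to G# minor is an augmented second; each chord root moves by that interval while the quality stays the same.
Gmaj7: root G up an augmented second → A#, giving A#maj7.
Gm: root G up an augmented second → A#, giving A#m.
Abm: root Ab up an augmented second → B, giving Bm.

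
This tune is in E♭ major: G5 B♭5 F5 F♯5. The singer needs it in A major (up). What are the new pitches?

C#6 E6 B5 B#5

From E♭ up to A is an augmented fourth; apply that to each pitch.
G5 -> C#6
Bb5 -> E6
F5 -> B5
F#5 -> B#5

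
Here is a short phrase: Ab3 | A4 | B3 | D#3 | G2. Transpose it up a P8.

Ab3 -> Ab4
A4 -> A5
B3 -> B4
D#3 -> D#4
G2 -> G3

Ab4 A5 B4 D#4 G3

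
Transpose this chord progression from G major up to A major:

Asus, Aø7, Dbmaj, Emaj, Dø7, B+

Bsus Bø7 Ebmaj F#maj Eø7 C#+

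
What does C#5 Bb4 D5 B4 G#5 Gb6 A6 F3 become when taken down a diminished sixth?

E##4 D#4 F##4 D##4 B##4 B5 C##6 A#2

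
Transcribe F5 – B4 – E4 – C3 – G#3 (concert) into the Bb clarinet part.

Written C4 sounds as Bb3 on the Bb clarinet, so concert pitches are written a major second up.
F5 -> G5
B4 -> C#5
E4 -> F#4
C3 -> D3
G#3 -> A#3

G5 C#5 F#4 D3 A#3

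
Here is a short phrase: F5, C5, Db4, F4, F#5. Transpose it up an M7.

E6 B5 C5 E5 E#6

F5 becomes E6
C5 becomes B5
Db4 becomes C5
F4 becomes E5
F#5 becomes E#6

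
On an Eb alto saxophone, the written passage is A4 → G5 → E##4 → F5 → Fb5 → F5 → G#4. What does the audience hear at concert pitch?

Written C4 on the Eb alto saxophone sounds as Eb3, a major sixth lower; apply that shift to every note.
A4 gives C4
G5 gives Bb4
E##4 gives G##3
F5 gives Ab4
Fb5 gives Abb4
F5 gives Ab4
G#4 gives B3

C4 Bb4 G##3 Ab4 Abb4 Ab4 B3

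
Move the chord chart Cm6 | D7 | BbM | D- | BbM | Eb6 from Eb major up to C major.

Am6 B7 GM B- GM C6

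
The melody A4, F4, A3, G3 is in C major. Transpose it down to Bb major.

G4 Eb4 G3 F3

From C down to Bb is a major second; apply that to each pitch.
A4 becomes G4
F4 becomes Eb4
A3 becomes G3
G3 becomes F3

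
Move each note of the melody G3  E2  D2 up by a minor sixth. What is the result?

G3 becomes Eb4
E2 becomes C3
D2 becomes Bb2

Eb4 C3 Bb2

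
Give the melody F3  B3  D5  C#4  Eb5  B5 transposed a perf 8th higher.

F4 B4 D6 C#5 Eb6 B6

F3 becomes F4
B3 becomes B4
D5 becomes D6
C#4 becomes C#5
Eb5 becomes Eb6
B5 becomes B6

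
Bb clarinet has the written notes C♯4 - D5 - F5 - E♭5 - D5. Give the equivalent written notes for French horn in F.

First find concert pitch: the Bb clarinet sounds a major second below written, so C♯4 D5 F5 E♭5 D5 sounds B3 C5 Eb5 Db5 C5.
Then write for French horn in F: it sounds a perfect fifth below written, so the part must be a perfect fifth above concert.
B3 → F#4
C5 → G5
Eb5 → Bb5
Db5 → Ab5
C5 → G5

F#4 G5 Bb5 Ab5 G5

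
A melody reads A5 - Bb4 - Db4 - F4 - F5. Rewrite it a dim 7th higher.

Gb6 Abb5 Cbb5 Ebb5 Ebb6

A5: a seventh up reaches G, and 9 semitones makes it Gb6.
A diminished seventh up from Bb4 gives Abb5.
A diminished seventh up from Db4 gives Cbb5.
A diminished seventh up from F4 gives Ebb5.
F5 up a diminished seventh is Ebb6.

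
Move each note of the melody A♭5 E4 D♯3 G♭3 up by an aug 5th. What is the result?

E6 B#4 A##3 D4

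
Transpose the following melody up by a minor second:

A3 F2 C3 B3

Bb3 Gb2 Db3 C4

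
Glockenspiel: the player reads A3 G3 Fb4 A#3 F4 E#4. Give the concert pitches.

A5 G5 Fb6 A#5 F6 E#6

The glockenspiel sounds a perfect fifteenth above written, so transpose each written note up a perfect fifteenth.
A3 becomes A5
G3 becomes G5
Fb4 becomes Fb6
A#3 becomes A#5
F4 becomes F6
E#4 becomes E#6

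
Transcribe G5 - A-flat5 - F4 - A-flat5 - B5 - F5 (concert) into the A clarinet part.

Bb5 Cb6 Ab4 Cb6 D6 Ab5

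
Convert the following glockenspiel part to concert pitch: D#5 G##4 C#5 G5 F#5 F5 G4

The glockenspiel sounds a perfect fifteenth above written, so transpose each written note up a perfect fifteenth.
D#5 to D#7
G##4 to G##6
C#5 to C#7
G5 to G7
F#5 to F#7
F5 to F7
G4 to G6

D#7 G##6 C#7 G7 F#7 F7 G6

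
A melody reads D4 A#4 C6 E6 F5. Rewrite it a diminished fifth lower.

G#3 D##4 F#5 A#5 B4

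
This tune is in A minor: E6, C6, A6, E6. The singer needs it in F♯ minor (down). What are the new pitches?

C#6 A5 F#6 C#6

A minor to F♯ minor down is a minor third, so every note moves down by that interval.
E6 → C#6
C6 → A5
A6 → F#6
E6 → C#6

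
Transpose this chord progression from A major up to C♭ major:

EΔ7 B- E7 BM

A major up to C♭ major is a diminished third; each chord root moves by that interval while the quality stays the same.
EΔ7: root E up a diminished third → Gb, giving GbΔ7.
B-: root B up a diminished third → Db, giving Db-.
E7: root E up a diminished third → Gb, giving Gb7.
BM: root B up a diminished third → Db, giving DbM.

GbΔ7 Db- Gb7 DbM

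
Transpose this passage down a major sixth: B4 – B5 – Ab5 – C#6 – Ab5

D4 D5 Cb5 E5 Cb5

B4: a sixth down reaches D, and 9 semitones makes it D4.
B5: a sixth down reaches D, and 9 semitones makes it D5.
Ab5: a sixth down reaches C, and 9 semitones makes it Cb5.
A major sixth down from C#6 gives E5.
Ab5 down a major sixth is Cb5.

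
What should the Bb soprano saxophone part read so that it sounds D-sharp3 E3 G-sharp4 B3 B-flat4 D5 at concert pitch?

E#3 F#3 A#4 C#4 C5 E5

Written C4 sounds as Bb3 on the Bb soprano saxophone, so concert pitches are written a major second up.
D#3 gives E#3
E3 gives F#3
G#4 gives A#4
B3 gives C#4
Bb4 gives C5
D5 gives E5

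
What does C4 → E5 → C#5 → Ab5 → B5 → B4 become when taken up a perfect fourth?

F4 A5 F#5 Db6 E6 E5

C4 becomes F4
E5 becomes A5
C#5 becomes F#5
Ab5 becomes Db6
B5 becomes E6
B4 becomes E5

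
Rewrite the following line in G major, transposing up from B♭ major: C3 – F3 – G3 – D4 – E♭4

From B♭ up to G is a major sixth; apply that to each pitch.
C3 becomes A3
F3 becomes D4
G3 becomes E4
D4 becomes B4
Eb4 becomes C5

A3 D4 E4 B4 C5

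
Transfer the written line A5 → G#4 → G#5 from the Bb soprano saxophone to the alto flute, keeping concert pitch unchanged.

C6 B4 B5

First find concert pitch: the Bb soprano saxophone sounds a major second below written, so A5 G#4 G#5 sounds G5 F#4 F#5.
Then write for alto flute: it sounds a perfect fourth below written, so the part must be a perfect fourth above concert.
G5 → C6
F#4 → B4
F#5 → B5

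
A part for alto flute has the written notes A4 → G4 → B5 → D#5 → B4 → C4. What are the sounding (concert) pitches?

The alto flute sounds a perfect fourth below written, so transpose each written note down a perfect fourth.
A4 to E4
G4 to D4
B5 to F#5
D#5 to A#4
B4 to F#4
C4 to G3

E4 D4 F#5 A#4 F#4 G3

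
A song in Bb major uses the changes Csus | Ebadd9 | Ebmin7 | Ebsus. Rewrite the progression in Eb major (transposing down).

Fsus Abadd9 Abmin7 Absus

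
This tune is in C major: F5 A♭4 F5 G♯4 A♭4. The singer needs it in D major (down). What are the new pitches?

G4 Bb3 G4 A#3 Bb3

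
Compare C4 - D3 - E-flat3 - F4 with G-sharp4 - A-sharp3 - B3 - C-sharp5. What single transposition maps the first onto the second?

up an augmented fifth

From C4 to G#4 is 5 letter names — a fifth of some quality.
C4 to G#4 is 8 semitones, which makes it an augmented fifth; the second version is higher, so the direction is up.
Checking another pair — F4 → C#5 — gives the same interval.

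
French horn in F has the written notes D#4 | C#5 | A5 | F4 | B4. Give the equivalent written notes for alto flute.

C#4 B4 G5 Eb4 A4

First find concert pitch: the French horn in F sounds a perfect fifth below written, so D#4 C#5 A5 F4 B4 sounds G#3 F#4 D5 Bb3 E4.
Then write for alto flute: it sounds a perfect fourth below written, so the part must be a perfect fourth above concert.
G#3 → C#4
F#4 → B4
D5 → G5
Bb3 → Eb4
E4 → A4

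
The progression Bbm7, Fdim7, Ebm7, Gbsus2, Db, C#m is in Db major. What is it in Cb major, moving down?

Abm7 Ebdim7 Dbm7 Fbsus2 Cb Bm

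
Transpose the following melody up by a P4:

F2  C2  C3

Bb2 F2 F3

F2 → Bb2
C2 → F2
C3 → F3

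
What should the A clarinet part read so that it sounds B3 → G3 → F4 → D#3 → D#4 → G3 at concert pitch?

D4 Bb3 Ab4 F#3 F#4 Bb3

The A clarinet sounds a minor third below written, so the written part must be a minor third above concert — transpose each note up.
B3 becomes D4
G3 becomes Bb3
F4 becomes Ab4
D#3 becomes F#3
D#4 becomes F#4
G3 becomes Bb3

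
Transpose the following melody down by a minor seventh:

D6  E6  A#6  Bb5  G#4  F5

D6 → E5
E6 → F#5
A#6 → B#5
Bb5 → C5
G#4 → A#3
F5 → G4

E5 F#5 B#5 C5 A#3 G4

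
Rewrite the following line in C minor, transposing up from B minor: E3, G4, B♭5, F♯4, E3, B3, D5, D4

F3 Ab4 Cb6 G4 F3 C4 Eb5 Eb4

From B up to C is a minor second; apply that to each pitch.
E3 gives F3
G4 gives Ab4
Bb5 gives Cb6
F#4 gives G4
E3 gives F3
B3 gives C4
D5 gives Eb5
D4 gives Eb4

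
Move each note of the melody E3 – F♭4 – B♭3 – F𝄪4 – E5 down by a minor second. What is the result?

D#3 Eb4 A3 E##4 D#5

E3: a second down reaches D, and 1 semitone makes it D#3.
Fb4 down a minor second is Eb4.
Bb3 down a minor second is A3.
A minor second down from F##4 gives E##4.
E5 down a minor second is D#5.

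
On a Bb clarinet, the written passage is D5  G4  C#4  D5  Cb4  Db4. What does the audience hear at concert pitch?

C5 F4 B3 C5 Bbb3 Cb4

The Bb clarinet sounds a major second below written, so transpose each written note down a major second.
D5 → C5
G4 → F4
C#4 → B3
D5 → C5
Cb4 → Bbb3
Db4 → Cb4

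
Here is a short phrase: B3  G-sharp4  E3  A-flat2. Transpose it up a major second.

C#4 A#4 F#3 Bb2

B3 to C#4
G#4 to A#4
E3 to F#3
Ab2 to Bb2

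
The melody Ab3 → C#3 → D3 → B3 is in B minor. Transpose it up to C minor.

B minor to C minor up is a minor second, so every note moves up by that interval.
Ab3 to Bbb3
C#3 to D3
D3 to Eb3
B3 to C4

Bbb3 D3 Eb3 C4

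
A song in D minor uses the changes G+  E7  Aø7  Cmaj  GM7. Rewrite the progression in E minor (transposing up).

A+ F#7 Bø7 Dmaj AM7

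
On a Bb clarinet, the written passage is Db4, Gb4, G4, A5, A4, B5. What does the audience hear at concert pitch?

Cb4 Fb4 F4 G5 G4 A5

Written C4 on the Bb clarinet sounds as Bb3, a major second lower; apply that shift to every note.
Db4 -> Cb4
Gb4 -> Fb4
G4 -> F4
A5 -> G5
A4 -> G4
B5 -> A5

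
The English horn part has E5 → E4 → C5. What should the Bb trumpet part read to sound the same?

First find concert pitch: the English horn sounds a perfect fifth below written, so E5 E4 C5 sounds A4 A3 F4.
Then write for Bb trumpet: it sounds a major second below written, so the part must be a major second above concert.
A4 → B4
A3 → B3
F4 → G4

B4 B3 G4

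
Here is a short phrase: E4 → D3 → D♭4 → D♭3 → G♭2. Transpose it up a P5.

B4 A3 Ab4 Ab3 Db3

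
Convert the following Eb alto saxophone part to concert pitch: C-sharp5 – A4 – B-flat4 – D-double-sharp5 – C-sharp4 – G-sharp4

The Eb alto saxophone sounds a major sixth below written, so transpose each written note down a major sixth.
C#5 to E4
A4 to C4
Bb4 to Db4
D##5 to F##4
C#4 to E3
G#4 to B3

E4 C4 Db4 F##4 E3 B3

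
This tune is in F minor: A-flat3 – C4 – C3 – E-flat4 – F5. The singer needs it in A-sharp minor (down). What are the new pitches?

F minor to A-sharp minor down is a diminished sixth, so every note moves down by that interval.
Ab3 becomes C#3
C4 becomes E#3
C3 becomes E#2
Eb4 becomes G#3
F5 becomes A#4

C#3 E#3 E#2 G#3 A#4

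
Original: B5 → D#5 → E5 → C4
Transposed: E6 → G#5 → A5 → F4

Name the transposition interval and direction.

Take the first pair: B5 → E6. B to E spans 4 letter names, so the interval is some kind of fourth.
B5 to E6 is 5 semitones, which makes it a perfect fourth; the second version is higher, so the direction is up.
Checking another pair — C4 → F4 — gives the same interval.

up a perfect fourth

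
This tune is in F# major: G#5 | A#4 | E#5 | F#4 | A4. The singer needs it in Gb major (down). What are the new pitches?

Ab4 Bb3 F4 Gb3 Bbb3

From F# down to Gb is an augmented seventh; apply that to each pitch.
G#5 → Ab4
A#4 → Bb3
E#5 → F4
F#4 → Gb3
A4 → Bbb3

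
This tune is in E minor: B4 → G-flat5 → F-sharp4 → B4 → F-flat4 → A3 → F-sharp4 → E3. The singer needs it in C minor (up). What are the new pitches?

From E up to C is a minor sixth; apply that to each pitch.
B4 to G5
Gb5 to Ebb6
F#4 to D5
B4 to G5
Fb4 to Dbb5
A3 to F4
F#4 to D5
E3 to C4

G5 Ebb6 D5 G5 Dbb5 F4 D5 C4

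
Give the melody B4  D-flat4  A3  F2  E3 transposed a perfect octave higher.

B5 Db5 A4 F3 E4

B4 becomes B5
Db4 becomes Db5
A3 becomes A4
F2 becomes F3
E3 becomes E4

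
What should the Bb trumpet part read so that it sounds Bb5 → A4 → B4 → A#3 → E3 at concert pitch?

C6 B4 C#5 B#3 F#3

Written C4 sounds as Bb3 on the Bb trumpet, so concert pitches are written a major second up.
Bb5 -> C6
A4 -> B4
B4 -> C#5
A#3 -> B#3
E3 -> F#3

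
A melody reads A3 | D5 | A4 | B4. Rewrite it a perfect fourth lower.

A perfect fourth down from A3 gives E3.
A perfect fourth down from D5 gives A4.
A4: a fourth down reaches E, and 5 semitones makes it E4.
A perfect fourth down from B4 gives F#4.

E3 A4 E4 F#4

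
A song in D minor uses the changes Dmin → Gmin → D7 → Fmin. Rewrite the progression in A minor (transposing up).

Amin Dmin A7 Cmin

D minor up to A minor is a perfect fifth; each chord root moves by that interval while the quality stays the same.
Dmin: root D up a perfect fifth → A, giving Amin.
Gmin: root G up a perfect fifth → D, giving Dmin.
D7: root D up a perfect fifth → A, giving A7.
Fmin: root F up a perfect fifth → C, giving Cmin.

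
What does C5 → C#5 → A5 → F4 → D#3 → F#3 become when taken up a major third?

E5 E#5 C#6 A4 F##3 A#3

C5 to E5
C#5 to E#5
A5 to C#6
F4 to A4
D#3 to F##3
F#3 to A#3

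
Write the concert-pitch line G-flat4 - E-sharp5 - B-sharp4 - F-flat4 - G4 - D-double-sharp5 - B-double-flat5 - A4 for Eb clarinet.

Eb4 C##5 G##4 Db4 E4 B##4 Gb5 F#4

The Eb clarinet sounds a minor third above written, so the written part must be a minor third below concert — transpose each note down.
Gb4 becomes Eb4
E#5 becomes C##5
B#4 becomes G##4
Fb4 becomes Db4
G4 becomes E4
D##5 becomes B##4
Bbb5 becomes Gb5
A4 becomes F#4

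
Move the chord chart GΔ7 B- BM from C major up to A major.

EΔ7 G#- G#M

C major up to A major is a major sixth; each chord root moves by that interval while the quality stays the same.
GΔ7: root G up a major sixth → E, giving EΔ7.
B-: root B up a major sixth → G#, giving G#-.
BM: root B up a major sixth → G#, giving G#M.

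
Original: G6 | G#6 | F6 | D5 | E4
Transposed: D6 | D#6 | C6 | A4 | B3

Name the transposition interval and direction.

down a perfect fourth

Take the first pair: G6 → D6. G to D spans 4 letter names, so the interval is some kind of fourth.
D6 to G6 is 5 semitones, which makes it a perfect fourth; the second version is lower, so the direction is down.
Checking another pair — E4 → B3 — gives the same interval.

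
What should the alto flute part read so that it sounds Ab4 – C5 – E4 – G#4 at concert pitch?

Db5 F5 A4 C#5

The alto flute sounds a perfect fourth below written, so the written part must be a perfect fourth above concert — transpose each note up.
Ab4 to Db5
C5 to F5
E4 to A4
G#4 to C#5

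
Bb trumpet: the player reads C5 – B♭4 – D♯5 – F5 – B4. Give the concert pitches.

The Bb trumpet sounds a major second below written, so transpose each written note down a major second.
C5 gives Bb4
Bb4 gives Ab4
D#5 gives C#5
F5 gives Eb5
B4 gives A4

Bb4 Ab4 C#5 Eb5 A4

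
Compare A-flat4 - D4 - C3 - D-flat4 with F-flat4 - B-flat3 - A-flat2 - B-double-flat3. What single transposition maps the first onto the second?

down a major third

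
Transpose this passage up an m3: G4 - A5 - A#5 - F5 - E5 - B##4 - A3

Bb4 C6 C#6 Ab5 G5 D##5 C4

G4 becomes Bb4
A5 becomes C6
A#5 becomes C#6
F5 becomes Ab5
E5 becomes G5
B##4 becomes D##5
A3 becomes C4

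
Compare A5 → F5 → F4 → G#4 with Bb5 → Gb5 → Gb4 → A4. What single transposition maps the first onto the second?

up a minor second

Take the first pair: A5 → Bb5. A to B spans 2 letter names, so the interval is some kind of second.
A5 to Bb5 is 1 semitone, which makes it a minor second; the second version is higher, so the direction is up.
Checking another pair — G#4 → A4 — gives the same interval.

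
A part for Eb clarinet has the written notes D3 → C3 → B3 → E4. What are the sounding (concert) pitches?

The Eb clarinet sounds a minor third above written, so transpose each written note up a minor third.
D3 to F3
C3 to Eb3
B3 to D4
E4 to G4

F3 Eb3 D4 G4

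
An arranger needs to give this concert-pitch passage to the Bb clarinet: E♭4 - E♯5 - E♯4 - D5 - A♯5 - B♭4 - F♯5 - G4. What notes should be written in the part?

F4 F##5 F##4 E5 B#5 C5 G#5 A4

The Bb clarinet sounds a major second below written, so the written part must be a major second above concert — transpose each note up.
Eb4 to F4
E#5 to F##5
E#4 to F##4
D5 to E5
A#5 to B#5
Bb4 to C5
F#5 to G#5
G4 to A4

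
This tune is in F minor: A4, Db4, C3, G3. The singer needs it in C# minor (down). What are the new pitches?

F minor to C# minor down is a diminished fourth, so every note moves down by that interval.
A4 -> E#4
Db4 -> A3
C3 -> G#2
G3 -> D#3

E#4 A3 G#2 D#3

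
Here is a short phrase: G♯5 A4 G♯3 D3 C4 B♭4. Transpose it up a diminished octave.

G6 Ab5 G4 Db4 Cb5 Bbb5

G#5 → G6
A4 → Ab5
G#3 → G4
D3 → Db4
C4 → Cb5
Bb4 → Bbb5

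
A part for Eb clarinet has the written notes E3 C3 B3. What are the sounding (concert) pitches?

Written C4 on the Eb clarinet sounds as Eb4, a minor third higher; apply that shift to every note.
E3 → G3
C3 → Eb3
B3 → D4

G3 Eb3 D4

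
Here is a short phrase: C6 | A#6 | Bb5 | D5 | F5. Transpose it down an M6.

Eb5 C#6 Db5 F4 Ab4

A major sixth down from C6 gives Eb5.
A major sixth down from A#6 gives C#6.
Bb5 down a major sixth is Db5.
A major sixth down from D5 gives F4.
F5 down a major sixth is Ab4.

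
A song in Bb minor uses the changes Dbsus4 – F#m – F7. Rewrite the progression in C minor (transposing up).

Bb minor up to C minor is a major second; each chord root moves by that interval while the quality stays the same.
Dbsus4: root Db up a major second → Eb, giving Ebsus4.
F#m: root F# up a major second → G#, giving G#m.
F7: root F up a major second → G, giving G7.

Ebsus4 G#m G7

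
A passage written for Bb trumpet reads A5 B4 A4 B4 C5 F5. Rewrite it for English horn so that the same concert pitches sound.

D6 E5 D5 E5 F5 Bb5

First find concert pitch: the Bb trumpet sounds a major second below written, so A5 B4 A4 B4 C5 F5 sounds G5 A4 G4 A4 Bb4 Eb5.
Then write for English horn: it sounds a perfect fifth below written, so the part must be a perfect fifth above concert.
G5 → D6
A4 → E5
G4 → D5
A4 → E5
Bb4 → F5
Eb5 → Bb5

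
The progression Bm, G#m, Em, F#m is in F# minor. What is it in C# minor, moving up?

F# minor up to C# minor is a perfect fifth; each chord root moves by that interval while the quality stays the same.
Bm: root B up a perfect fifth → F#, giving F#m.
G#m: root G# up a perfect fifth → D#, giving D#m.
Em: root E up a perfect fifth → B, giving Bm.
F#m: root F# up a perfect fifth → C#, giving C#m.

F#m D#m Bm C#m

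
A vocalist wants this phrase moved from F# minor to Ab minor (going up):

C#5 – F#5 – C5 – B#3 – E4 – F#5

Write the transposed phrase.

Eb5 Ab5 Ebb5 D4 Gb4 Ab5

F# minor to Ab minor up is a diminished third, so every note moves up by that interval.
C#5 -> Eb5
F#5 -> Ab5
C5 -> Ebb5
B#3 -> D4
E4 -> Gb4
F#5 -> Ab5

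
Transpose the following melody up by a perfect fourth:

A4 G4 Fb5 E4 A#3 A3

D5 C5 Bbb5 A4 D#4 D4

A4 gives D5
G4 gives C5
Fb5 gives Bbb5
E4 gives A4
A#3 gives D#4
A3 gives D4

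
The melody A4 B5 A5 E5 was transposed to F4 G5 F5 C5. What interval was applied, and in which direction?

down a major third

From A4 to F4 is 3 letter names — a third of some quality.
F4 to A4 is 4 semitones, which makes it a major third; the second version is lower, so the direction is down.
Checking another pair — E5 → C5 — gives the same interval.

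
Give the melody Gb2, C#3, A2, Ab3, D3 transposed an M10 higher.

Bb3 E#4 C#4 C5 F#4

Gb2 -> Bb3
C#3 -> E#4
A2 -> C#4
Ab3 -> C5
D3 -> F#4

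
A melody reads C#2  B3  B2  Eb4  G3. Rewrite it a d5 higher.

G2 F4 F3 Bbb4 Db4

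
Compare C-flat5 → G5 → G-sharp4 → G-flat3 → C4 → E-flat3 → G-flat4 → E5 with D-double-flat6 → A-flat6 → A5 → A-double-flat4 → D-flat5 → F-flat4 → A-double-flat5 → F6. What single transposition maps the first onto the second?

up a minor ninth

From Cb5 to Dbb6 is 9 letter names — a ninth of some quality.
Cb5 to Dbb6 is 13 semitones, which makes it a minor ninth; the second version is higher, so the direction is up.
Checking another pair — E5 → F6 — gives the same interval.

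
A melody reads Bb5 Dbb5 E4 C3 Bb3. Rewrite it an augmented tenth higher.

D#7 F6 G##5 E#4 D#5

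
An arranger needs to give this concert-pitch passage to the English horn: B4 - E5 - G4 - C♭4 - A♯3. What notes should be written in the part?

F#5 B5 D5 Gb4 E#4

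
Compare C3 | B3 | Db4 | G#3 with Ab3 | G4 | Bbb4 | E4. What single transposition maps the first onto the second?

up a minor sixth

Take the first pair: C3 → Ab3. C to A spans 6 letter names, so the interval is some kind of sixth.
C3 to Ab3 is 8 semitones, which makes it a minor sixth; the second version is higher, so the direction is up.
Checking another pair — G#3 → E4 — gives the same interval.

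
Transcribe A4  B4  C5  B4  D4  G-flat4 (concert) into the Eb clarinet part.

F#4 G#4 A4 G#4 B3 Eb4

The Eb clarinet sounds a minor third above written, so the written part must be a minor third below concert — transpose each note down.
A4 to F#4
B4 to G#4
C5 to A4
B4 to G#4
D4 to B3
Gb4 to Eb4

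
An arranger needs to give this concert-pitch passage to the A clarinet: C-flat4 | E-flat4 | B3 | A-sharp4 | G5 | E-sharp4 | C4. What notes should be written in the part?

Ebb4 Gb4 D4 C#5 Bb5 G#4 Eb4

Written C4 sounds as A3 on the A clarinet, so concert pitches are written a minor third up.
Cb4 to Ebb4
Eb4 to Gb4
B3 to D4
A#4 to C#5
G5 to Bb5
E#4 to G#4
C4 to Eb4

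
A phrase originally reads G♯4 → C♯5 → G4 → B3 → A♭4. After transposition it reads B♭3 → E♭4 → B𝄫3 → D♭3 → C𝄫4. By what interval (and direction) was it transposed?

down an augmented sixth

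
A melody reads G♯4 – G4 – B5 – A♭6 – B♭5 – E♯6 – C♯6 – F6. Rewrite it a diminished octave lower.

G##3 G#3 B#4 A5 B4 E##5 C##5 F#5

G#4: an octave down reaches G, and 11 semitones makes it G##3.
A diminished octave down from G4 gives G#3.
B5 down a diminished octave is B#4.
Ab6 down a diminished octave is A5.
Bb5: an octave down reaches B, and 11 semitones makes it B4.
E#6 down a diminished octave is E##5.
C#6: an octave down reaches C, and 11 semitones makes it C##5.
A diminished octave down from F6 gives F#5.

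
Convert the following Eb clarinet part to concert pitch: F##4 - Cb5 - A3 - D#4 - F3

A#4 Ebb5 C4 F#4 Ab3

The Eb clarinet sounds a minor third above written, so transpose each written note up a minor third.
F##4 -> A#4
Cb5 -> Ebb5
A3 -> C4
D#4 -> F#4
F3 -> Ab3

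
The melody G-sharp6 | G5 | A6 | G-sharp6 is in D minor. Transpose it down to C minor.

F#6 F5 G6 F#6

From D down to C is a major second; apply that to each pitch.
G#6 -> F#6
G5 -> F5
A6 -> G6
G#6 -> F#6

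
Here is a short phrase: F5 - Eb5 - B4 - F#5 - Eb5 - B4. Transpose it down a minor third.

F5 becomes D5
Eb5 becomes C5
B4 becomes G#4
F#5 becomes D#5
Eb5 becomes C5
B4 becomes G#4

D5 C5 G#4 D#5 C5 G#4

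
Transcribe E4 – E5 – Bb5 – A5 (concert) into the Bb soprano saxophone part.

F#4 F#5 C6 B5

The Bb soprano saxophone sounds a major second below written, so the written part must be a major second above concert — transpose each note up.
E4 → F#4
E5 → F#5
Bb5 → C6
A5 → B5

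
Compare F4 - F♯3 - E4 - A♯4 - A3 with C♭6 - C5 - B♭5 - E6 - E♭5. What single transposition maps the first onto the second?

up a diminished twelfth

From F4 to Cb6 is 12 letter names — a twelfth of some quality.
F4 to Cb6 is 18 semitones, which makes it a diminished twelfth; the second version is higher, so the direction is up.
Checking another pair — A3 → Eb5 — gives the same interval.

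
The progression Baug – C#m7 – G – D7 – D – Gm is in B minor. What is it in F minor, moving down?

Faug Gm7 Db Ab7 Ab Dbm

B minor down to F minor is an augmented fourth; each chord root moves by that interval while the quality stays the same.
Baug: root B down an augmented fourth → F, giving Faug.
C#m7: root C# down an augmented fourth → G, giving Gm7.
G: root G down an augmented fourth → Db, giving Db.
D7: root D down an augmented fourth → Ab, giving Ab7.
D: root D down an augmented fourth → Ab, giving Ab.
Gm: root G down an augmented fourth → Db, giving Dbm.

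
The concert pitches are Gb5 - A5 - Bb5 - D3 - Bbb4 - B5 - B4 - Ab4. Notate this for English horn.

Db6 E6 F6 A3 Fb5 F#6 F#5 Eb5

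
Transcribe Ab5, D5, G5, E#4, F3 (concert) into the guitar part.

Ab6 D6 G6 E#5 F4

Written C4 sounds as C3 on the guitar, so concert pitches are written a perfect octave up.
Ab5 -> Ab6
D5 -> D6
G5 -> G6
E#4 -> E#5
F3 -> F4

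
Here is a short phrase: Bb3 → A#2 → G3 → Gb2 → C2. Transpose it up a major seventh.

Bb3: a seventh up reaches A, and 11 semitones makes it A4.
A major seventh up from A#2 gives G##3.
G3: a seventh up reaches F, and 11 semitones makes it F#4.
Gb2 up a major seventh is F3.
A major seventh up from C2 gives B2.

A4 G##3 F#4 F3 B2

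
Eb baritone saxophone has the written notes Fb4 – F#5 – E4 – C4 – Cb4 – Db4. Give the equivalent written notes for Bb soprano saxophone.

First find concert pitch: the Eb baritone saxophone sounds a major thirteenth below written, so Fb4 F#5 E4 C4 Cb4 Db4 sounds Abb2 A3 G2 Eb2 Ebb2 Fb2.
Then write for Bb soprano saxophone: it sounds a major second below written, so the part must be a major second above concert.
Abb2 → Bbb2
A3 → B3
G2 → A2
Eb2 → F2
Ebb2 → Fb2
Fb2 → Gb2

Bbb2 B3 A2 F2 Fb2 Gb2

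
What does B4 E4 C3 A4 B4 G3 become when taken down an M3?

B4 -> G4
E4 -> C4
C3 -> Ab2
A4 -> F4
B4 -> G4
G3 -> Eb3

G4 C4 Ab2 F4 G4 Eb3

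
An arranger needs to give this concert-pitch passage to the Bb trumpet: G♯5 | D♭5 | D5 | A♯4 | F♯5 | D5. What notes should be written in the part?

The Bb trumpet sounds a major second below written, so the written part must be a major second above concert — transpose each note up.
G#5 gives A#5
Db5 gives Eb5
D5 gives E5
A#4 gives B#4
F#5 gives G#5
D5 gives E5

A#5 Eb5 E5 B#4 G#5 E5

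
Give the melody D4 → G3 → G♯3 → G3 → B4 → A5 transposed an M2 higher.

E4 A3 A#3 A3 C#5 B5

D4 -> E4
G3 -> A3
G#3 -> A#3
G3 -> A3
B4 -> C#5
A5 -> B5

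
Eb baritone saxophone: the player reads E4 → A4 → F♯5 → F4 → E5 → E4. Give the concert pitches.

G2 C3 A3 Ab2 G3 G2

Written C4 on the Eb baritone saxophone sounds as Eb2, a major thirteenth lower; apply that shift to every note.
E4 becomes G2
A4 becomes C3
F#5 becomes A3
F4 becomes Ab2
E5 becomes G3
E4 becomes G2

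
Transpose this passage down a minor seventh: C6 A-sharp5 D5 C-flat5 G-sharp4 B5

D5 B#4 E4 Db4 A#3 C#5

C6 → D5
A#5 → B#4
D5 → E4
Cb5 → Db4
G#4 → A#3
B5 → C#5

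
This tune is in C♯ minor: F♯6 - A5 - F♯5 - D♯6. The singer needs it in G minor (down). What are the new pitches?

From C♯ down to G is an augmented fourth; apply that to each pitch.
F#6 → C6
A5 → Eb5
F#5 → C5
D#6 → A5

C6 Eb5 C5 A5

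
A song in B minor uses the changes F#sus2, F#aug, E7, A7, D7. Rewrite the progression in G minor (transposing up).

Dsus2 Daug C7 F7 Bb7

B minor up to G minor is a minor sixth; each chord root moves by that interval while the quality stays the same.
F#sus2: root F# up a minor sixth → D, giving Dsus2.
F#aug: root F# up a minor sixth → D, giving Daug.
E7: root E up a minor sixth → C, giving C7.
A7: root A up a minor sixth → F, giving F7.
D7: root D up a minor sixth → Bb, giving Bb7.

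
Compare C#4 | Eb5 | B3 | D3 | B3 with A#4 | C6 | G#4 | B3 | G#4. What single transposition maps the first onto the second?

up a major sixth

Take the first pair: C#4 → A#4. C to A spans 6 letter names, so the interval is some kind of sixth.
C#4 to A#4 is 9 semitones, which makes it a major sixth; the second version is higher, so the direction is up.
Checking another pair — B3 → G#4 — gives the same interval.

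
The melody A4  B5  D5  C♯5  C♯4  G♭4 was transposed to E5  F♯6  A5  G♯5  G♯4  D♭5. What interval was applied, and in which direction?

From A4 to E5 is 5 letter names — a fifth of some quality.
A4 to E5 is 7 semitones, which makes it a perfect fifth; the second version is higher, so the direction is up.
Checking another pair — Gb4 → Db5 — gives the same interval.

up a perfect fifth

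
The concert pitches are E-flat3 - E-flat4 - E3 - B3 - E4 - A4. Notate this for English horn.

Bb3 Bb4 B3 F#4 B4 E5

Written C4 sounds as F3 on the English horn, so concert pitches are written a perfect fifth up.
Eb3 becomes Bb3
Eb4 becomes Bb4
E3 becomes B3
B3 becomes F#4
E4 becomes B4
A4 becomes E5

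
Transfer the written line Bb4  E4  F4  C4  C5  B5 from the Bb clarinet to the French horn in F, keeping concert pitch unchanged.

First find concert pitch: the Bb clarinet sounds a major second below written, so Bb4 E4 F4 C4 C5 B5 sounds Ab4 D4 Eb4 Bb3 Bb4 A5.
Then write for French horn in F: it sounds a perfect fifth below written, so the part must be a perfect fifth above concert.
Ab4 → Eb5
D4 → A4
Eb4 → Bb4
Bb3 → F4
Bb4 → F5
A5 → E6

Eb5 A4 Bb4 F4 F5 E6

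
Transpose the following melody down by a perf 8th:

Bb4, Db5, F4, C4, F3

Bb4 becomes Bb3
Db5 becomes Db4
F4 becomes F3
C4 becomes C3
F3 becomes F2

Bb3 Db4 F3 C3 F2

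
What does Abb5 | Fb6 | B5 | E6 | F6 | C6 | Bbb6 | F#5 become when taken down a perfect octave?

Abb4 Fb5 B4 E5 F5 C5 Bbb5 F#4

Abb5 to Abb4
Fb6 to Fb5
B5 to B4
E6 to E5
F6 to F5
C6 to C5
Bbb6 to Bbb5
F#5 to F#4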